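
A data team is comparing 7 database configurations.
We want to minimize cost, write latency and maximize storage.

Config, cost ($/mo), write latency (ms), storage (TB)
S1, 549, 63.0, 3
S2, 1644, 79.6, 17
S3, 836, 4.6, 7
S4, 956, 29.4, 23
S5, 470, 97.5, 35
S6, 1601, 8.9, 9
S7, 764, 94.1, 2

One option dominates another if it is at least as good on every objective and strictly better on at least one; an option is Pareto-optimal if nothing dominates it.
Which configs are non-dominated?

S1: not dominated.
S2: dominated by S4 (cost 956≤1644, write latency 29.4≤79.6, storage 23≥17).
S3: not dominated (best write latency).
S4: not dominated.
S5: not dominated (best cost).
S6: not dominated.
S7: dominated by S1 (cost 549≤764, write latency 63.0≤94.1, storage 3≥2).

S1, S3, S4, S5, S6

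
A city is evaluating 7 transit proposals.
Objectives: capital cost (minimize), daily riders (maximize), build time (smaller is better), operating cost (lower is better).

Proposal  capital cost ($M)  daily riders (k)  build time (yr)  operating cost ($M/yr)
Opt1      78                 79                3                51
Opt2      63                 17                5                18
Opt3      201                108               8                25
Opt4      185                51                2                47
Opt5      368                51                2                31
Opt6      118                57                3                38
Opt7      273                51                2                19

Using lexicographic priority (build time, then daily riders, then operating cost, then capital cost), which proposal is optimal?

Opt7

First minimize build time: best is 2, kept {Opt4, Opt5, Opt7}.
Then maximize daily riders: best is 51, kept {Opt4, Opt5, Opt7}.
Then minimize operating cost: best is 19, kept {Opt7}.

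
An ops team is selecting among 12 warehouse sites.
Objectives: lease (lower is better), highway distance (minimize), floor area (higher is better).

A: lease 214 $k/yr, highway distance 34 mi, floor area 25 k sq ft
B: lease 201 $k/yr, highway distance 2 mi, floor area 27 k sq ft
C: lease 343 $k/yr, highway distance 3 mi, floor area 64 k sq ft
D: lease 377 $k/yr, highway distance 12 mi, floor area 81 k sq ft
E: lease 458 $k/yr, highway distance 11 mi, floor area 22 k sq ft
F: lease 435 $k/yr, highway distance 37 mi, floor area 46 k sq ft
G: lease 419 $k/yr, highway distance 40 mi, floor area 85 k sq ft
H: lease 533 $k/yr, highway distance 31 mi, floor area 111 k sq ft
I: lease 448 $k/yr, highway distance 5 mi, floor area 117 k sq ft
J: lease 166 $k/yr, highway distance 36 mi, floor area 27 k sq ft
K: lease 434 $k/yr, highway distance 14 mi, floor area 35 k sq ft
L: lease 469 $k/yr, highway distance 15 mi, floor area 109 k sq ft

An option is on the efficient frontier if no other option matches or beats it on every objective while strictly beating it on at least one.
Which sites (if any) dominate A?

B: lease 201≤214, highway distance 2≤34, floor area 27≥25 — dominates A.
Others (C, D, E, F, G, H, I, J, K, L) are each worse than A on at least one objective.

B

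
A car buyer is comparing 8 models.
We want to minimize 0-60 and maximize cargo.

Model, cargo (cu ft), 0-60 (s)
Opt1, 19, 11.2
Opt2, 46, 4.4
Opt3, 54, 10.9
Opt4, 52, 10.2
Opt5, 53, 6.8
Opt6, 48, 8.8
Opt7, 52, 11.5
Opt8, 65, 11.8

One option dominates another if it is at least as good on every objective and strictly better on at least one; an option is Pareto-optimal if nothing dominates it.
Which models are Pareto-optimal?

Opt1: dominated by Opt2 (cargo 46≥19, 0-60 4.4≤11.2).
Opt2: not dominated (best 0-60).
Opt3: not dominated.
Opt4: dominated by Opt5 (cargo 53≥52, 0-60 6.8≤10.2).
Opt5: not dominated.
Opt6: dominated by Opt5 (cargo 53≥48, 0-60 6.8≤8.8).
Opt7: dominated by Opt3 (cargo 54≥52, 0-60 10.9≤11.5).
Opt8: not dominated (best cargo).

Opt2, Opt3, Opt5, Opt8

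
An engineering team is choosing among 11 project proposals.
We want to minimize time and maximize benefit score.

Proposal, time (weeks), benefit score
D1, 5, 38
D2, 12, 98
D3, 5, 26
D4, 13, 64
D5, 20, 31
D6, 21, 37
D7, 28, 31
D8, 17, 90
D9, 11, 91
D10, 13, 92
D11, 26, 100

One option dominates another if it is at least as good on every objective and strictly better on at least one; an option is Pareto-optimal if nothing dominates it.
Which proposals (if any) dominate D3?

D1: time 5≤5, benefit score 38≥26 — dominates D3.
Others (D2, D4, D5, D6, D7, D8, D9, D10, D11) are each worse than D3 on at least one objective.

D1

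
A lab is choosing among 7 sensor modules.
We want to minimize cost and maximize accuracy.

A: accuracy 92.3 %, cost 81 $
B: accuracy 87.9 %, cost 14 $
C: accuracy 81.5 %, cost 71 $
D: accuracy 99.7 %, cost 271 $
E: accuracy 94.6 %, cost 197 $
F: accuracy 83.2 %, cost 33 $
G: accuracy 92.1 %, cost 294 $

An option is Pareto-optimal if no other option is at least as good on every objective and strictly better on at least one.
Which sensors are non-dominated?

A: not dominated.
B: not dominated (best cost).
C: dominated by B (accuracy 87.9≥81.5, cost 14≤71).
D: not dominated (best accuracy).
E: not dominated.
F: dominated by B (accuracy 87.9≥83.2, cost 14≤33).
G: dominated by A (accuracy 92.3≥92.1, cost 81≤294).

A, B, D, E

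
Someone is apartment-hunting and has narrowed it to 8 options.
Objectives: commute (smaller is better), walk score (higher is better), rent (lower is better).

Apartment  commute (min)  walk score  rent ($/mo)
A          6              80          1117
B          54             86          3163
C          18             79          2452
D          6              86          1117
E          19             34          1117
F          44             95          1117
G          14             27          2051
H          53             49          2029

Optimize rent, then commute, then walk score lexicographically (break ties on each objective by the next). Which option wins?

D

First minimize rent: best is 1117, kept {A, D, E, F}.
Then minimize commute: best is 6, kept {A, D}.
Then maximize walk score: best is 86, kept {D}.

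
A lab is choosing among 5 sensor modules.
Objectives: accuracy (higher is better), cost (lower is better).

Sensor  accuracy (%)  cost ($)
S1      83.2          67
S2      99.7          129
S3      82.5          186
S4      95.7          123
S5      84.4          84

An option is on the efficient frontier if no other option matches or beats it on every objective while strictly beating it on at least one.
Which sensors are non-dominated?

S1, S2, S4, S5

S1: not dominated (best cost).
S2: not dominated (best accuracy).
S3: dominated by S1 (accuracy 83.2≥82.5, cost 67≤186).
S4: not dominated.
S5: not dominated.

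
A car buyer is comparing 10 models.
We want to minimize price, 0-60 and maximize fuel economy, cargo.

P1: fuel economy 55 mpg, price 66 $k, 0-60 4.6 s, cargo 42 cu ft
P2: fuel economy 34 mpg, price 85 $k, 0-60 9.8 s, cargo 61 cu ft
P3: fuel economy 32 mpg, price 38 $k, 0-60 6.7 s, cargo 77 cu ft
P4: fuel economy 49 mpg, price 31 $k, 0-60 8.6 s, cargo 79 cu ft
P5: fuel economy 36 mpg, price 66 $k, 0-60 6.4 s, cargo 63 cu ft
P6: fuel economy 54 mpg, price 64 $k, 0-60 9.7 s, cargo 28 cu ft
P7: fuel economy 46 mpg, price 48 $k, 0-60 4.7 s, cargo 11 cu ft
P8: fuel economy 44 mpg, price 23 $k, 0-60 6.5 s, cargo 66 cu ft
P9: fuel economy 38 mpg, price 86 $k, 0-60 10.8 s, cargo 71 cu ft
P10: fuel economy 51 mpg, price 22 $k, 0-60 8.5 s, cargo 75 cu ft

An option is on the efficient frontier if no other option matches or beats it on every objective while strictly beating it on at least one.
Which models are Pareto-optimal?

P1: not dominated (best fuel economy).
P2: dominated by P4 (fuel economy 49≥34, price 31≤85, 0-60 8.6≤9.8, cargo 79≥61).
P3: not dominated.
P4: not dominated (best cargo).
P5: not dominated.
P6: not dominated.
P7: not dominated.
P8: not dominated.
P9: dominated by P4 (fuel economy 49≥38, price 31≤86, 0-60 8.6≤10.8, cargo 79≥71).
P10: not dominated (best price).

P1, P3, P4, P5, P6, P7, P8, P10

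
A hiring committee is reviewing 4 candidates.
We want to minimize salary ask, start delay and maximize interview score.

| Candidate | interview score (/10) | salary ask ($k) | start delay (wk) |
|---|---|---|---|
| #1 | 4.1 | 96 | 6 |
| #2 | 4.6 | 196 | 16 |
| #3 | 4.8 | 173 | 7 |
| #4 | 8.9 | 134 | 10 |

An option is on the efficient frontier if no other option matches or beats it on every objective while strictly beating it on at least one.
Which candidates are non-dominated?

#1: not dominated (best salary ask).
#2: dominated by #3 (interview score 4.8≥4.6, salary ask 173≤196, start delay 7≤16).
#3: not dominated.
#4: not dominated (best interview score).

#1, #3, #4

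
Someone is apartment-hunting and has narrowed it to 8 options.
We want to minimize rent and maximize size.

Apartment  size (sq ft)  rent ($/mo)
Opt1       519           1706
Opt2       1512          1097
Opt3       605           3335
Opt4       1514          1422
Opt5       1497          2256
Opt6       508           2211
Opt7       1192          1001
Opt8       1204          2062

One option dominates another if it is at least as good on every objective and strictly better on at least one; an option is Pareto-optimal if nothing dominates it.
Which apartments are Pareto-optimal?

Opt1: dominated by Opt2 (size 1512≥519, rent 1097≤1706).
Opt2: not dominated.
Opt3: dominated by Opt2 (size 1512≥605, rent 1097≤3335).
Opt4: not dominated (best size).
Opt5: dominated by Opt2 (size 1512≥1497, rent 1097≤2256).
Opt6: dominated by Opt1 (size 519≥508, rent 1706≤2211).
Opt7: not dominated (best rent).
Opt8: dominated by Opt2 (size 1512≥1204, rent 1097≤2062).

Opt2, Opt4, Opt7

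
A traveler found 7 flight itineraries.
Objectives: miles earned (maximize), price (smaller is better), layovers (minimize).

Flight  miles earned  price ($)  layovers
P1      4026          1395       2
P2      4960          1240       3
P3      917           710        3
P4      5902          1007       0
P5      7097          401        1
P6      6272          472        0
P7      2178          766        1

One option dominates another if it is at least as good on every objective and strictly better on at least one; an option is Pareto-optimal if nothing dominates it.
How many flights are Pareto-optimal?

2

P1: dominated by P4 (miles earned 5902≥4026, price 1007≤1395, layovers 0≤2).
P2: dominated by P4 (miles earned 5902≥4960, price 1007≤1240, layovers 0≤3).
P3: dominated by P5 (miles earned 7097≥917, price 401≤710, layovers 1≤3).
P4: dominated by P6 (miles earned 6272≥5902, price 472≤1007, layovers 0≤0).
P5: not dominated (best miles earned).
P6: not dominated.
P7: dominated by P5 (miles earned 7097≥2178, price 401≤766, layovers 1≤1).
Pareto-optimal: P5, P6 → 2.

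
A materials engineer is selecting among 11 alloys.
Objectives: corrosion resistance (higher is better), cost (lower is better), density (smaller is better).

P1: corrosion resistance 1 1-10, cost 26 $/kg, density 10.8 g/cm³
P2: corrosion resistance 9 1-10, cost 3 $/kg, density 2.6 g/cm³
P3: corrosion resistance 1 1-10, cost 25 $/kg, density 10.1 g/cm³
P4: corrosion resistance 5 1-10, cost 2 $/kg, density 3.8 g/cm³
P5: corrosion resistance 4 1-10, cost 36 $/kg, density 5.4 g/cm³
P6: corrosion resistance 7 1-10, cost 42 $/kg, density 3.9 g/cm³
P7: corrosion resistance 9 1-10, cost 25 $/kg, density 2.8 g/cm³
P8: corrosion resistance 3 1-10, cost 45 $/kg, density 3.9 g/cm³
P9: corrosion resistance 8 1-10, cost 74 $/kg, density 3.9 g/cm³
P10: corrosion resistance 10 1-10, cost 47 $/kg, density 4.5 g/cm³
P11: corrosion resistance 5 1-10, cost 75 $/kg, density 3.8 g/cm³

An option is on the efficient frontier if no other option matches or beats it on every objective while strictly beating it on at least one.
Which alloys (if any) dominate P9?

P2: corrosion resistance 9≥8, cost 3≤74, density 2.6≤3.9 — dominates P9.
P7: corrosion resistance 9≥8, cost 25≤74, density 2.8≤3.9 — dominates P9.
Others (P1, P3, P4, P5, P6, P8, P10, P11) are each worse than P9 on at least one objective.

P2, P7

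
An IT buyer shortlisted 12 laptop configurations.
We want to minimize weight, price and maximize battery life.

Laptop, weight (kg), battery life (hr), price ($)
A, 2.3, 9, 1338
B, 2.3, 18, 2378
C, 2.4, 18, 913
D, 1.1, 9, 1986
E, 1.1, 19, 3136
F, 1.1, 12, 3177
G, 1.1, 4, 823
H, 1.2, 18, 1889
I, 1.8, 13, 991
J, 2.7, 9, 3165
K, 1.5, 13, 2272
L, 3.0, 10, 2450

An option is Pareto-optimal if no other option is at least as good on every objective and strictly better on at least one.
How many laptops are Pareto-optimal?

6

A: dominated by I (weight 1.8≤2.3, battery life 13≥9, price 991≤1338).
B: dominated by H (weight 1.2≤2.3, battery life 18≥18, price 1889≤2378).
C: not dominated.
D: not dominated.
E: not dominated (best battery life).
F: dominated by E (weight 1.1≤1.1, battery life 19≥12, price 3136≤3177).
G: not dominated (best price).
H: not dominated.
I: not dominated.
J: dominated by A (weight 2.3≤2.7, battery life 9≥9, price 1338≤3165).
K: dominated by H (weight 1.2≤1.5, battery life 18≥13, price 1889≤2272).
L: dominated by B (weight 2.3≤3.0, battery life 18≥10, price 2378≤2450).
Pareto-optimal: C, D, E, G, H, I → 6.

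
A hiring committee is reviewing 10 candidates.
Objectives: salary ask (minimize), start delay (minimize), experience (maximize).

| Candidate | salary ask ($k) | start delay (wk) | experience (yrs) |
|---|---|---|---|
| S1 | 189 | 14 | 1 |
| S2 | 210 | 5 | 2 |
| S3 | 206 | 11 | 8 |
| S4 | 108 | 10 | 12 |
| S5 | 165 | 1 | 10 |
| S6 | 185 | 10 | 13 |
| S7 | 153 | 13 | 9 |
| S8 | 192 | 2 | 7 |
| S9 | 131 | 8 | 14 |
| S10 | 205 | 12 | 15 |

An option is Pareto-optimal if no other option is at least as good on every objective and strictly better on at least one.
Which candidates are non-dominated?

S1: dominated by S4 (salary ask 108≤189, start delay 10≤14, experience 12≥1).
S2: dominated by S5 (salary ask 165≤210, start delay 1≤5, experience 10≥2).
S3: dominated by S4 (salary ask 108≤206, start delay 10≤11, experience 12≥8).
S4: not dominated (best salary ask).
S5: not dominated (best start delay).
S6: dominated by S9 (salary ask 131≤185, start delay 8≤10, experience 14≥13).
S7: dominated by S4 (salary ask 108≤153, start delay 10≤13, experience 12≥9).
S8: dominated by S5 (salary ask 165≤192, start delay 1≤2, experience 10≥7).
S9: not dominated.
S10: not dominated (best experience).

S4, S5, S9, S10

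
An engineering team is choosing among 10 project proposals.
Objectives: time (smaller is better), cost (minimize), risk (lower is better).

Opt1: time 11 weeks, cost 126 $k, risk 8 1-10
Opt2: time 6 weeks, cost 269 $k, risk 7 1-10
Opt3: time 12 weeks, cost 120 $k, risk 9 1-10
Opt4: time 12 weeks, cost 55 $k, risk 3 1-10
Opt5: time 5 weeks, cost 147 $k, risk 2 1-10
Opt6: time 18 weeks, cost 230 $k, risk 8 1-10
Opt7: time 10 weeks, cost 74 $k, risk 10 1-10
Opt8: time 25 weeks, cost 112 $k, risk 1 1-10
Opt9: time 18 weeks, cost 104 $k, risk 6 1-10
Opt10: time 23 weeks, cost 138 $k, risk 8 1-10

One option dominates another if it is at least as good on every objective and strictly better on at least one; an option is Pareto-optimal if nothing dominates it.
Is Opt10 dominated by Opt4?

Yes

Opt4 vs Opt10: time 12≤23, cost 55≤138, risk 3≤8 — Opt4 is at least as good on every objective with at least one strict improvement.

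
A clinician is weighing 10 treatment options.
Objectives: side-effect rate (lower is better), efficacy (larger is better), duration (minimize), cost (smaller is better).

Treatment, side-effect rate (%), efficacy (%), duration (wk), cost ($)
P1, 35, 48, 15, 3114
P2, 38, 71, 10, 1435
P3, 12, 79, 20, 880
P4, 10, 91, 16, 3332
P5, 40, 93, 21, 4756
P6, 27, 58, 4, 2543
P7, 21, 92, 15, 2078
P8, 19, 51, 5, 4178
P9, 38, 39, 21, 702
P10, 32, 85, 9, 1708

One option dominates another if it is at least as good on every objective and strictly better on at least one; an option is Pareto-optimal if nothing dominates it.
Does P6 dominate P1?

P6 vs P1: side-effect rate 27≤35, efficacy 58≥48, duration 4≤15, cost 2543≤3114 — P6 is at least as good on every objective with at least one strict improvement.

Yes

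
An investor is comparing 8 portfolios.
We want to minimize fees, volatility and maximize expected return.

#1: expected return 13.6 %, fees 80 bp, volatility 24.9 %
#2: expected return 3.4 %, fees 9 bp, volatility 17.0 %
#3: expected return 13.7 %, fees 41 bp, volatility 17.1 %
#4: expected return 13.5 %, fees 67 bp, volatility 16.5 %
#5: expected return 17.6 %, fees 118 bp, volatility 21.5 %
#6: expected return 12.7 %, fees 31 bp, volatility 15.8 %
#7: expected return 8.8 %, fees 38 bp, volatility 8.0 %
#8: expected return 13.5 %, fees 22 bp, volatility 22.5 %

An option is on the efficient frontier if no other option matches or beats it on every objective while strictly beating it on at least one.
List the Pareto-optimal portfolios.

#2, #3, #4, #5, #6, #7, #8

#1: dominated by #3 (expected return 13.7≥13.6, fees 41≤80, volatility 17.1≤24.9).
#2: not dominated (best fees).
#3: not dominated.
#4: not dominated.
#5: not dominated (best expected return).
#6: not dominated.
#7: not dominated (best volatility).
#8: not dominated.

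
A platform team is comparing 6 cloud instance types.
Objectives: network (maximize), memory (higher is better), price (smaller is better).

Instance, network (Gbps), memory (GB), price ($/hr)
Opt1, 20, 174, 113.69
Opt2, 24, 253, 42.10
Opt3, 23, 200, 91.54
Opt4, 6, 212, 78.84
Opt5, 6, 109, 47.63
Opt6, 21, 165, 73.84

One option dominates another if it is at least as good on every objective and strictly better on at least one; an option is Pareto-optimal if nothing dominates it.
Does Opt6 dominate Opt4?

Opt6 vs Opt4: Opt6 is worse on memory (165 vs 212), so it does not dominate Opt4.

No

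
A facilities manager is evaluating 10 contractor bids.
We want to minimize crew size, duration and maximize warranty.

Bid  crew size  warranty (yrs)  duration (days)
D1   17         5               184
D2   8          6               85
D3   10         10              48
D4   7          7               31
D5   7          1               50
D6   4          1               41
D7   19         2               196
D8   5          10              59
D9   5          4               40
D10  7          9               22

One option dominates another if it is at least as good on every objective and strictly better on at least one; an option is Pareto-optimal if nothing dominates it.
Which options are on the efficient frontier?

D3, D6, D8, D9, D10

D1: dominated by D2 (crew size 8≤17, warranty 6≥5, duration 85≤184).
D2: dominated by D4 (crew size 7≤8, warranty 7≥6, duration 31≤85).
D3: not dominated.
D4: dominated by D10 (crew size 7≤7, warranty 9≥7, duration 22≤31).
D5: dominated by D4 (crew size 7≤7, warranty 7≥1, duration 31≤50).
D6: not dominated (best crew size).
D7: dominated by D1 (crew size 17≤19, warranty 5≥2, duration 184≤196).
D8: not dominated.
D9: not dominated.
D10: not dominated (best duration).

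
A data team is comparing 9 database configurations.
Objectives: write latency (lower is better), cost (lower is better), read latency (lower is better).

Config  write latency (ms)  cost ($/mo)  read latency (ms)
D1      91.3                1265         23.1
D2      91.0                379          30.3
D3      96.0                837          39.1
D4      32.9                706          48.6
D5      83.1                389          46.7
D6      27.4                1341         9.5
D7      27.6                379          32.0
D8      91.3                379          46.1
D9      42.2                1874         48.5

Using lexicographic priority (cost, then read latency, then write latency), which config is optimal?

D2

First minimize cost: best is 379, kept {D2, D7, D8}.
Then minimize read latency: best is 30.3, kept {D2}.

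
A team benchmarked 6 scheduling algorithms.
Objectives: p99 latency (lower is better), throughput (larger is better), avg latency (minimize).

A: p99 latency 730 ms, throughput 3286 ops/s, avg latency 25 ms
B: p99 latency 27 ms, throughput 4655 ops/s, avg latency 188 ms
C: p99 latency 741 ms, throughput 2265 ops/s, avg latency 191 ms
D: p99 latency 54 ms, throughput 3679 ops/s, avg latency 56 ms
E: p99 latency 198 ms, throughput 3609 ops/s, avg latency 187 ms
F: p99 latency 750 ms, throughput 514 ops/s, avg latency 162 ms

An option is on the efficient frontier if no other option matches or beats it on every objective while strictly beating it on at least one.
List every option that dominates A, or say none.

none

B: worse on avg latency (188 vs 25).
C: worse on p99 latency (741 vs 730).
D: worse on avg latency (56 vs 25).
E: worse on avg latency (187 vs 25).
F: worse on p99 latency (750 vs 730).
No option dominates A.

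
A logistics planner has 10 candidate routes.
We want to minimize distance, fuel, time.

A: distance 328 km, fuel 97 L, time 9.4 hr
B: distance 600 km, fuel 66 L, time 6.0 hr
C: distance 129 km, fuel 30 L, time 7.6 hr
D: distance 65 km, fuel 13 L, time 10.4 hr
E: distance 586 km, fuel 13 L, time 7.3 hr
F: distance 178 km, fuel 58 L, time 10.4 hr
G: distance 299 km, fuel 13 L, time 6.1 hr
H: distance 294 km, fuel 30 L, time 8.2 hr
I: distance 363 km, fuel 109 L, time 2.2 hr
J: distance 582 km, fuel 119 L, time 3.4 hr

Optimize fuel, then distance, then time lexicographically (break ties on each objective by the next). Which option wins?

First minimize fuel: best is 13, kept {D, E, G}.
Then minimize distance: best is 65, kept {D}.

D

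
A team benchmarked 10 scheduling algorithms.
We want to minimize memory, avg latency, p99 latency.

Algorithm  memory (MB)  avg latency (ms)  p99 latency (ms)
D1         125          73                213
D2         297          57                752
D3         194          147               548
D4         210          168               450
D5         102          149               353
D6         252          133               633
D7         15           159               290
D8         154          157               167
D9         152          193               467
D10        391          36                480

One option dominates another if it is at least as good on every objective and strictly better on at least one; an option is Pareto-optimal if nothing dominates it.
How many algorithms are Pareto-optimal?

D1: not dominated.
D2: not dominated.
D3: dominated by D1 (memory 125≤194, avg latency 73≤147, p99 latency 213≤548).
D4: dominated by D1 (memory 125≤210, avg latency 73≤168, p99 latency 213≤450).
D5: not dominated.
D6: dominated by D1 (memory 125≤252, avg latency 73≤133, p99 latency 213≤633).
D7: not dominated (best memory).
D8: not dominated (best p99 latency).
D9: dominated by D1 (memory 125≤152, avg latency 73≤193, p99 latency 213≤467).
D10: not dominated (best avg latency).
Pareto-optimal: D1, D2, D5, D7, D8, D10 → 6.

6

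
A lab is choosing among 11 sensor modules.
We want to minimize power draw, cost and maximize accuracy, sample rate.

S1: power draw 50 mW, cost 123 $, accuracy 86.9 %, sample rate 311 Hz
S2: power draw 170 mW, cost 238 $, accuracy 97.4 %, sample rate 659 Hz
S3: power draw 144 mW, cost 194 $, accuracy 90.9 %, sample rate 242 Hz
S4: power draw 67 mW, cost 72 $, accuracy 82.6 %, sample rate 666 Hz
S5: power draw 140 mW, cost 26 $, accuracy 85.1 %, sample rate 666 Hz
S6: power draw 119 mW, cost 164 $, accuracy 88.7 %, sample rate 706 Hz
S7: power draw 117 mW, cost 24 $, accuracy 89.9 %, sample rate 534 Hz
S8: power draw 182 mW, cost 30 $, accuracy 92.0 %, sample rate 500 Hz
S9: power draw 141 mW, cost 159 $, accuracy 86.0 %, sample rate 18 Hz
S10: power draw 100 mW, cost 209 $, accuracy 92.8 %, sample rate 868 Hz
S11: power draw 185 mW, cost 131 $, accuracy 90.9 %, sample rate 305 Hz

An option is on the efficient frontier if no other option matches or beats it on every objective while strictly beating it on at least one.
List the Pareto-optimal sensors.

S1, S2, S3, S4, S5, S6, S7, S8, S10

S1: not dominated (best power draw).
S2: not dominated (best accuracy).
S3: not dominated.
S4: not dominated.
S5: not dominated.
S6: not dominated.
S7: not dominated (best cost).
S8: not dominated.
S9: dominated by S1 (power draw 50≤141, cost 123≤159, accuracy 86.9≥86.0, sample rate 311≥18).
S10: not dominated (best sample rate).
S11: dominated by S8 (power draw 182≤185, cost 30≤131, accuracy 92.0≥90.9, sample rate 500≥305).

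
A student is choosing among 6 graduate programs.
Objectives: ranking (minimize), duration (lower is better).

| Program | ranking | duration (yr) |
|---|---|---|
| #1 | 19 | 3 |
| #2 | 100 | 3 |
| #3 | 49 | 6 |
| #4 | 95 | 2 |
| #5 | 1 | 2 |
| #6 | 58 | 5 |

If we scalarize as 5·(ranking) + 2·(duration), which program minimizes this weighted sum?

#1: 5·19 + 2·3 = 101
#2: 5·100 + 2·3 = 506
#3: 5·49 + 2·6 = 257
#4: 5·95 + 2·2 = 479
#5: 5·1 + 2·2 = 9
#6: 5·58 + 2·5 = 300
Lowest: #5 at 9.

#5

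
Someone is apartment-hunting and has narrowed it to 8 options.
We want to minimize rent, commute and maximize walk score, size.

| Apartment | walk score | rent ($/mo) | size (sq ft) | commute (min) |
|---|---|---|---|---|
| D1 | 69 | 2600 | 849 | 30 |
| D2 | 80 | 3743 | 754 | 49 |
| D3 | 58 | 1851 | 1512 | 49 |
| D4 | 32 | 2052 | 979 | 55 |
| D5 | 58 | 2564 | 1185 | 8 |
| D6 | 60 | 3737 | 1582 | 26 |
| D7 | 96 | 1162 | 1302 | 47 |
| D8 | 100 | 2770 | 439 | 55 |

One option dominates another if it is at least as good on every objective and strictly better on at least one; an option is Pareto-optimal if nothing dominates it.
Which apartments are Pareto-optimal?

D1, D3, D5, D6, D7, D8

D1: not dominated.
D2: dominated by D7 (walk score 96≥80, rent 1162≤3743, size 1302≥754, commute 47≤49).
D3: not dominated.
D4: dominated by D3 (walk score 58≥32, rent 1851≤2052, size 1512≥979, commute 49≤55).
D5: not dominated (best commute).
D6: not dominated (best size).
D7: not dominated (best rent).
D8: not dominated (best walk score).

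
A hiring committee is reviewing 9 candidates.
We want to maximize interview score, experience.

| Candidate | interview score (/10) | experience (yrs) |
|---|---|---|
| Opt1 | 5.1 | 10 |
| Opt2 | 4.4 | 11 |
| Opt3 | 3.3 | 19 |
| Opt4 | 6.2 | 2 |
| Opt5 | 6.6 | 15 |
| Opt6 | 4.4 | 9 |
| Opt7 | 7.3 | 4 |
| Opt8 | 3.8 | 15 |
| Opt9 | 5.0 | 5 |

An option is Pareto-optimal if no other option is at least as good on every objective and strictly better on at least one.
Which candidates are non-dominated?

Opt3, Opt5, Opt7

Opt1: dominated by Opt5 (interview score 6.6≥5.1, experience 15≥10).
Opt2: dominated by Opt5 (interview score 6.6≥4.4, experience 15≥11).
Opt3: not dominated (best experience).
Opt4: dominated by Opt5 (interview score 6.6≥6.2, experience 15≥2).
Opt5: not dominated.
Opt6: dominated by Opt1 (interview score 5.1≥4.4, experience 10≥9).
Opt7: not dominated (best interview score).
Opt8: dominated by Opt5 (interview score 6.6≥3.8, experience 15≥15).
Opt9: dominated by Opt1 (interview score 5.1≥5.0, experience 10≥5).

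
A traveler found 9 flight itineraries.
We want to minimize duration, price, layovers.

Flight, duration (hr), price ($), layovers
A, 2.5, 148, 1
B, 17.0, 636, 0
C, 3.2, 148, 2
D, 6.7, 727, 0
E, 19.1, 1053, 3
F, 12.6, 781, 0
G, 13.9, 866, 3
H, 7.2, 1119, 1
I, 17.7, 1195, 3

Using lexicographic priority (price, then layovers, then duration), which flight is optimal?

A

First minimize price: best is 148, kept {A, C}.
Then minimize layovers: best is 1, kept {A}.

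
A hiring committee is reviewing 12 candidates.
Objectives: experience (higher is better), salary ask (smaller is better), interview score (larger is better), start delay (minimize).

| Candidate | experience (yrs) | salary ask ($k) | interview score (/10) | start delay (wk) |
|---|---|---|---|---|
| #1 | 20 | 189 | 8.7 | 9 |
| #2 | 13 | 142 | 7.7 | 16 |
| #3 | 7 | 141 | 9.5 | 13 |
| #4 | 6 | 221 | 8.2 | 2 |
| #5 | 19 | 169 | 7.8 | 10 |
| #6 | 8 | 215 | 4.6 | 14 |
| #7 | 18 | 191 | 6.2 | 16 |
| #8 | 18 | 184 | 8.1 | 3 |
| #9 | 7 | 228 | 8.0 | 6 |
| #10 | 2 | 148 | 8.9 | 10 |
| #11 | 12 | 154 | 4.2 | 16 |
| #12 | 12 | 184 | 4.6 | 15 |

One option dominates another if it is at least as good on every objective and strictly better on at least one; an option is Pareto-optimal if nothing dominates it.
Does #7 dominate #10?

#7 vs #10: #7 is worse on salary ask (191 vs 148), so it does not dominate #10.

No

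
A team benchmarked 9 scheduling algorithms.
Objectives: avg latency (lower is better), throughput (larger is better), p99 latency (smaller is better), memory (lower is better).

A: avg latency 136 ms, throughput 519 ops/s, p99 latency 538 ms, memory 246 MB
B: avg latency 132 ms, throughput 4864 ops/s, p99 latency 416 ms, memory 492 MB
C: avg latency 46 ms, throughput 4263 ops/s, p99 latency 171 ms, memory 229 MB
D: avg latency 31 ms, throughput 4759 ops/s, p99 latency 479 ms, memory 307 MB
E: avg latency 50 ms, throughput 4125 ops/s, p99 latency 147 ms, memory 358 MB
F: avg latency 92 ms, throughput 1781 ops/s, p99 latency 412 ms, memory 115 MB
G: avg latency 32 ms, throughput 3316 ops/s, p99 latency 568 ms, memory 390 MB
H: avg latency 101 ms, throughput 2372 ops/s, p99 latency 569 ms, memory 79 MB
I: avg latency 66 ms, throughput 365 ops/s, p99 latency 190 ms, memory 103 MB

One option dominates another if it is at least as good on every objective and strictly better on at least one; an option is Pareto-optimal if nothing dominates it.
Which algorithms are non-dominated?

A: dominated by C (avg latency 46≤136, throughput 4263≥519, p99 latency 171≤538, memory 229≤246).
B: not dominated (best throughput).
C: not dominated.
D: not dominated (best avg latency).
E: not dominated (best p99 latency).
F: not dominated.
G: dominated by D (avg latency 31≤32, throughput 4759≥3316, p99 latency 479≤568, memory 307≤390).
H: not dominated (best memory).
I: not dominated.

B, C, D, E, F, H, I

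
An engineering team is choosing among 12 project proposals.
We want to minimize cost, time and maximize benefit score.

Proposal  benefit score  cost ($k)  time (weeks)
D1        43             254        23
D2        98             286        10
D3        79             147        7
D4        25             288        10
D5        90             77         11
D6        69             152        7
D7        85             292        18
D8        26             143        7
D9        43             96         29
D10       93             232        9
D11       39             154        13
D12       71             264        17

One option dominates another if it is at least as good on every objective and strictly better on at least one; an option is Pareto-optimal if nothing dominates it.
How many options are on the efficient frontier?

5

D1: dominated by D3 (benefit score 79≥43, cost 147≤254, time 7≤23).
D2: not dominated (best benefit score).
D3: not dominated.
D4: dominated by D2 (benefit score 98≥25, cost 286≤288, time 10≤10).
D5: not dominated (best cost).
D6: dominated by D3 (benefit score 79≥69, cost 147≤152, time 7≤7).
D7: dominated by D2 (benefit score 98≥85, cost 286≤292, time 10≤18).
D8: not dominated.
D9: dominated by D5 (benefit score 90≥43, cost 77≤96, time 11≤29).
D10: not dominated.
D11: dominated by D3 (benefit score 79≥39, cost 147≤154, time 7≤13).
D12: dominated by D3 (benefit score 79≥71, cost 147≤264, time 7≤17).
Pareto-optimal: D2, D3, D5, D8, D10 → 5.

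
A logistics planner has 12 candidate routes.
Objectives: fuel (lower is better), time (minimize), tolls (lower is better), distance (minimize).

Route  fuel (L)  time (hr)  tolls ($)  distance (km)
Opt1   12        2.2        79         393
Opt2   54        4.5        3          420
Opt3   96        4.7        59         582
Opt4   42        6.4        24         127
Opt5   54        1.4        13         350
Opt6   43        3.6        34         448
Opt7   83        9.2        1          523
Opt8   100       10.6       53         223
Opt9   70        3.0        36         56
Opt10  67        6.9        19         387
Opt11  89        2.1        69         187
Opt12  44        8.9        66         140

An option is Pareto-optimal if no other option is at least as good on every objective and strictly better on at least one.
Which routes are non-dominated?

Opt1: not dominated (best fuel).
Opt2: not dominated.
Opt3: dominated by Opt2 (fuel 54≤96, time 4.5≤4.7, tolls 3≤59, distance 420≤582).
Opt4: not dominated.
Opt5: not dominated (best time).
Opt6: not dominated.
Opt7: not dominated (best tolls).
Opt8: dominated by Opt4 (fuel 42≤100, time 6.4≤10.6, tolls 24≤53, distance 127≤223).
Opt9: not dominated (best distance).
Opt10: dominated by Opt5 (fuel 54≤67, time 1.4≤6.9, tolls 13≤19, distance 350≤387).
Opt11: not dominated.
Opt12: dominated by Opt4 (fuel 42≤44, time 6.4≤8.9, tolls 24≤66, distance 127≤140).

Opt1, Opt2, Opt4, Opt5, Opt6, Opt7, Opt9, Opt11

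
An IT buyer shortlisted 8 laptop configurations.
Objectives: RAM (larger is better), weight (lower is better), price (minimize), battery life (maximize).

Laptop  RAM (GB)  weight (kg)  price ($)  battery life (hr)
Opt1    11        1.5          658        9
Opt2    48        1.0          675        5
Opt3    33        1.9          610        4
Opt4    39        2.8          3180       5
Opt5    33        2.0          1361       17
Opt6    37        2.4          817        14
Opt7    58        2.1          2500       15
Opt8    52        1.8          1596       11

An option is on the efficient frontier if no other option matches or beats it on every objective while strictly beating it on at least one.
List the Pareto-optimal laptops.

Opt1: not dominated.
Opt2: not dominated (best weight).
Opt3: not dominated (best price).
Opt4: dominated by Opt2 (RAM 48≥39, weight 1.0≤2.8, price 675≤3180, battery life 5≥5).
Opt5: not dominated (best battery life).
Opt6: not dominated.
Opt7: not dominated (best RAM).
Opt8: not dominated.

Opt1, Opt2, Opt3, Opt5, Opt6, Opt7, Opt8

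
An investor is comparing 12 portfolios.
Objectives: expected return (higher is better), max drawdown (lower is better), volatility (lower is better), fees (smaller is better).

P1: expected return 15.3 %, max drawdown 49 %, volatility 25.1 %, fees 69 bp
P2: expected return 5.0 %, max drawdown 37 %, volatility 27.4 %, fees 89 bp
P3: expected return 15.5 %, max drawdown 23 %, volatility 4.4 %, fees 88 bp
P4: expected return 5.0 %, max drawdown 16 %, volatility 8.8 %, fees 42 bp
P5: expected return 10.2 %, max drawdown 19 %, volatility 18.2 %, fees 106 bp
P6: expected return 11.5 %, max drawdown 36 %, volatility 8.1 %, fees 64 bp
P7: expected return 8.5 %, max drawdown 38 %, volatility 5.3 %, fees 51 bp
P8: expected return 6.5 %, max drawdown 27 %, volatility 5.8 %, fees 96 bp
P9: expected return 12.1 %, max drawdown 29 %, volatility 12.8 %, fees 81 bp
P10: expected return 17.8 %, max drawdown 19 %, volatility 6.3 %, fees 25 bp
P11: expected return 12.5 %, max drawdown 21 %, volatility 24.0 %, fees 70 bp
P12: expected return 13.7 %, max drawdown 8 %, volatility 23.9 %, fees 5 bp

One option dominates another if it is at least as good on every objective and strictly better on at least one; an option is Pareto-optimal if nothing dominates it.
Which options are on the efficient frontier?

P1: dominated by P10 (expected return 17.8≥15.3, max drawdown 19≤49, volatility 6.3≤25.1, fees 25≤69).
P2: dominated by P3 (expected return 15.5≥5.0, max drawdown 23≤37, volatility 4.4≤27.4, fees 88≤89).
P3: not dominated (best volatility).
P4: not dominated.
P5: dominated by P10 (expected return 17.8≥10.2, max drawdown 19≤19, volatility 6.3≤18.2, fees 25≤106).
P6: dominated by P10 (expected return 17.8≥11.5, max drawdown 19≤36, volatility 6.3≤8.1, fees 25≤64).
P7: not dominated.
P8: dominated by P3 (expected return 15.5≥6.5, max drawdown 23≤27, volatility 4.4≤5.8, fees 88≤96).
P9: dominated by P10 (expected return 17.8≥12.1, max drawdown 19≤29, volatility 6.3≤12.8, fees 25≤81).
P10: not dominated (best expected return).
P11: dominated by P10 (expected return 17.8≥12.5, max drawdown 19≤21, volatility 6.3≤24.0, fees 25≤70).
P12: not dominated (best max drawdown).

P3, P4, P7, P10, P12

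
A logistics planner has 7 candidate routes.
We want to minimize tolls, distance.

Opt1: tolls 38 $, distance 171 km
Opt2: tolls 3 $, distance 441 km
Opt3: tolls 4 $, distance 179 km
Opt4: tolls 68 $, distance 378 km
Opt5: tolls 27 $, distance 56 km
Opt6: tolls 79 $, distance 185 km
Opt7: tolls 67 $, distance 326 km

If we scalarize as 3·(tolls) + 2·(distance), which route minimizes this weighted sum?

Opt5

Opt1: 3·38 + 2·171 = 456
Opt2: 3·3 + 2·441 = 891
Opt3: 3·4 + 2·179 = 370
Opt4: 3·68 + 2·378 = 960
Opt5: 3·27 + 2·56 = 193
Opt6: 3·79 + 2·185 = 607
Opt7: 3·67 + 2·326 = 853
Lowest: Opt5 at 193.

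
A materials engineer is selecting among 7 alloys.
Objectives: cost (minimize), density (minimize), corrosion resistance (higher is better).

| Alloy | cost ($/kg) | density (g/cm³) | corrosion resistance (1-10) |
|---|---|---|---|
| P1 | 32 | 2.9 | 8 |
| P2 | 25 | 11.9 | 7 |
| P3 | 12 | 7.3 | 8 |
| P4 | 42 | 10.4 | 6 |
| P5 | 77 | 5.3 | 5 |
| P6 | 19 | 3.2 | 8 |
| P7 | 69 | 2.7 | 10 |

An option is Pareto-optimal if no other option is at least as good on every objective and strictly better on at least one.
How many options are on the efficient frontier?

4

P1: not dominated.
P2: dominated by P3 (cost 12≤25, density 7.3≤11.9, corrosion resistance 8≥7).
P3: not dominated (best cost).
P4: dominated by P1 (cost 32≤42, density 2.9≤10.4, corrosion resistance 8≥6).
P5: dominated by P1 (cost 32≤77, density 2.9≤5.3, corrosion resistance 8≥5).
P6: not dominated.
P7: not dominated (best density).
Pareto-optimal: P1, P3, P6, P7 → 4.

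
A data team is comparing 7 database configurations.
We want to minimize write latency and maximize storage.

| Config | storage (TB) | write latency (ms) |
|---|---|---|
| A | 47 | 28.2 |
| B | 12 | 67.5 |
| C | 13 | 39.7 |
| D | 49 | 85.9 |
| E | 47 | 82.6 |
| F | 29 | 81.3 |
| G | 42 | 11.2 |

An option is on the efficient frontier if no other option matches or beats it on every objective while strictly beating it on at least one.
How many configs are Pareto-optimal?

A: not dominated.
B: dominated by A (storage 47≥12, write latency 28.2≤67.5).
C: dominated by A (storage 47≥13, write latency 28.2≤39.7).
D: not dominated (best storage).
E: dominated by A (storage 47≥47, write latency 28.2≤82.6).
F: dominated by A (storage 47≥29, write latency 28.2≤81.3).
G: not dominated (best write latency).
Pareto-optimal: A, D, G → 3.

3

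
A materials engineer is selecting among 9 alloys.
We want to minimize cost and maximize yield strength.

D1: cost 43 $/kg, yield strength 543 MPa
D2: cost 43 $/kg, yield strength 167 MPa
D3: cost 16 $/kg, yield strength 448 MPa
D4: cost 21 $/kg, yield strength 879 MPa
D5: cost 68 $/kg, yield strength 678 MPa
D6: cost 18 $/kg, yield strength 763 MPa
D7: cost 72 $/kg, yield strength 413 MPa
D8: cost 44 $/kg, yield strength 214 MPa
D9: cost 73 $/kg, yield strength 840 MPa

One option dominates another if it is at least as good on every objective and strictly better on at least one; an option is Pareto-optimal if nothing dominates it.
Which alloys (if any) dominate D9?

D4: cost 21≤73, yield strength 879≥840 — dominates D9.
Others (D1, D2, D3, D5, D6, D7, D8) are each worse than D9 on at least one objective.

D4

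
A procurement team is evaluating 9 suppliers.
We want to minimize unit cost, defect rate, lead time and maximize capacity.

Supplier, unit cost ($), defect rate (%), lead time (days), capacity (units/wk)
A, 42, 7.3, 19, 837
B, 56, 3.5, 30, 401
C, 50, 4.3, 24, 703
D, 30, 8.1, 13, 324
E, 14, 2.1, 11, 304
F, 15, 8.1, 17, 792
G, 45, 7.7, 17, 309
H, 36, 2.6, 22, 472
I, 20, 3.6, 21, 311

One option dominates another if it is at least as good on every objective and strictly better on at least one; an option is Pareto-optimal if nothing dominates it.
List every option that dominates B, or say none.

H: unit cost 36≤56, defect rate 2.6≤3.5, lead time 22≤30, capacity 472≥401 — dominates B.
Others (A, C, D, E, F, G, I) are each worse than B on at least one objective.

H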